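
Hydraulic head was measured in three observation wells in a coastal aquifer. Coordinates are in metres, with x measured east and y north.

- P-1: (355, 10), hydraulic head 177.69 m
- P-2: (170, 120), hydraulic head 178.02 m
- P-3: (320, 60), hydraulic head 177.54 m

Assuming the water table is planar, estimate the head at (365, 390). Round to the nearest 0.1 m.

Taking P-1 as reference: P-2−P-1 = (-185, 110, +0.33); P-3−P-1 = (-35, 50, -0.15).
Solve a·Δx + b·Δy = Δh: det = (-185)·50 − (-35)·110 = -5400.
∂h/∂x = [(+0.33)·50 − (-0.15)·110] / -5400 = -0.006111
∂h/∂y = [(-185)·(-0.15) − (-35)·(+0.33)] / -5400 = -0.007278
h(365, 390) = 177.69 + (-0.006111)·(10) + (-0.007278)·(380) = 177.69 -0.061 -2.766 = 174.863 m.

174.9 m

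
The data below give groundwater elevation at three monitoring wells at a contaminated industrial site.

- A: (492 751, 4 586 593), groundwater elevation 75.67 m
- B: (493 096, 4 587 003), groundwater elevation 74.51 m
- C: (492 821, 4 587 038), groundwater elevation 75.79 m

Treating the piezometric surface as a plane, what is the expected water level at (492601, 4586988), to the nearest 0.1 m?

Taking A as reference: B−A = (345, 410, -1.16); C−A = (70, 445, +0.12).
Solve a·Δx + b·Δy = Δh: det = 345·445 − 70·410 = 124825.
∂h/∂x = [(-1.16)·445 − (+0.12)·410] / 124825 = -0.004530
∂h/∂y = [345·(+0.12) − 70·(-1.16)] / 124825 = +0.0009822
h(492601, 4586988) = 75.67 + (-0.004530)·(-150) + (+0.0009822)·(395) = 75.67 +0.679 +0.388 = 76.737 m.

76.7 m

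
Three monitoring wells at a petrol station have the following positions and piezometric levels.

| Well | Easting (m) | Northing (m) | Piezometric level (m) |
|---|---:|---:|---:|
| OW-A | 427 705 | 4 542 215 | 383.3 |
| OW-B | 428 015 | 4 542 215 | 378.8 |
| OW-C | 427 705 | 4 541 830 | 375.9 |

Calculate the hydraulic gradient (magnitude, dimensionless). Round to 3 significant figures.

0.0241

∂h/∂x = (378.8 − 383.3) / (428015 − 427705) = -0.01452
∂h/∂y = (375.9 − 383.3) / (4541830 − 4542215) = +0.01922
|∇h| = √(-0.01452² + 0.01922²) = 0.02409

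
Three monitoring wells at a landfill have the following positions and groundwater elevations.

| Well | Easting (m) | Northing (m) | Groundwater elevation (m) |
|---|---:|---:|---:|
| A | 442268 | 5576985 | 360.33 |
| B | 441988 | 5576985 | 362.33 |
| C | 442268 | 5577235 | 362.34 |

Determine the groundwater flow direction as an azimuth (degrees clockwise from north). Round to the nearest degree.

138°

∂h/∂x = (362.33 − 360.33) / (441988 − 442268) = -0.007143
∂h/∂y = (362.34 − 360.33) / (5577235 − 5576985) = +0.008040
Flow direction (−∇h) has components (+0.007143 E, -0.008040 N).
Azimuth = atan2(E, N) = atan2(+0.007143, -0.008040) = 138.4° ≈ 138°.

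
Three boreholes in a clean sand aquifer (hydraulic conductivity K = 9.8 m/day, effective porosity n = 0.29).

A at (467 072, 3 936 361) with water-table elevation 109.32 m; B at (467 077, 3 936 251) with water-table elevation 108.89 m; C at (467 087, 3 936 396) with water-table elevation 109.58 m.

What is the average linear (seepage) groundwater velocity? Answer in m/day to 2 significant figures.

Taking A as reference: B−A = (5, -110, -0.43); C−A = (15, 35, +0.26).
Determinant of the coordinate differences = 5·35 − 15·(-110) = 1825.
∂h/∂x = [(-0.43)·35 − (+0.26)·(-110)] / 1825 = +0.007425
∂h/∂y = [5·(+0.26) − 15·(-0.43)] / 1825 = +0.004247
|∇h| = √(0.007425² + 0.004247²) = 0.008554
Seepage velocity v = K·i/n = 9.8 × 0.008554 / 0.29 = 0.2891 m/day.

0.29 m/day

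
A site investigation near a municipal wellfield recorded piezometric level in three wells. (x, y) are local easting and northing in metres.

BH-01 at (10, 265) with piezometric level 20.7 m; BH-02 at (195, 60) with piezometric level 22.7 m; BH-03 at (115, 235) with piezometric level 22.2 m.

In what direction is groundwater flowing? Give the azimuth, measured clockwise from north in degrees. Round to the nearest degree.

255°

With h = a·x + b·y + c and BH-01 as origin, the differences give:
  185·a + (-205)·b = +2.0
  105·a + (-30)·b = +1.5
Eliminate b (×(-30) and ×(-205), subtract): 15975·a = 247.50 → a = ∂h/∂x = +0.01549
Back-substitute: b = ∂h/∂y = +0.004225.
Flow direction (−∇h) has components (-0.01549 E, -0.004225 N).
Azimuth = atan2(E, N) = atan2(-0.01549, -0.004225) = 254.7° ≈ 255°.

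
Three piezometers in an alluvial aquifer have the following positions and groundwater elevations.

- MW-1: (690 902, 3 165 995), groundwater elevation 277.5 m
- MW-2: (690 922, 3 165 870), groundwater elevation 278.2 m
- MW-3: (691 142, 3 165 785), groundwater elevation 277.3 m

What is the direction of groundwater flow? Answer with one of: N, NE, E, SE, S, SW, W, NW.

NE

With h = a·x + b·y + c and MW-1 as origin, the differences give:
  20·a + (-125)·b = +0.7
  240·a + (-210)·b = -0.2
Eliminate b (×(-210) and ×(-125), subtract): 25800·a = -172.00 → a = ∂h/∂x = -0.006667
Back-substitute: b = ∂h/∂y = -0.006667.
Flow = −∇h = (+0.006667 east, +0.006667 north), which points northeast.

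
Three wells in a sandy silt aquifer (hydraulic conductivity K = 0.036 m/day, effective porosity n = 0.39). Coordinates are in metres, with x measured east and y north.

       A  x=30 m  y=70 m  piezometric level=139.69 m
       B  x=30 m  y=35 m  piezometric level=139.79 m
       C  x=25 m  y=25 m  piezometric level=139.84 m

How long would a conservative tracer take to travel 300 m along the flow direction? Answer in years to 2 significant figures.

1700 years

Differences from A: to B (Δx, Δy, Δh) = (0, -35, +0.10); to C = (-5, -45, +0.15).
Solve a·Δx + b·Δy = Δh: det = 0·(-45) − (-5)·(-35) = -175.
∂h/∂x = [(+0.10)·(-45) − (+0.15)·(-35)] / -175 = -0.004286
∂h/∂y = [0·(+0.15) − (-5)·(+0.10)] / -175 = -0.002857
|∇h| = √(-0.004286² + -0.002857²) = 0.005151
Seepage velocity v = K·i/n = 0.036 × 0.005151 / 0.39 = 0.0004755 m/day.
t = 300 / 0.0004755 = 6.309e+05 days = 1.73e+03 years.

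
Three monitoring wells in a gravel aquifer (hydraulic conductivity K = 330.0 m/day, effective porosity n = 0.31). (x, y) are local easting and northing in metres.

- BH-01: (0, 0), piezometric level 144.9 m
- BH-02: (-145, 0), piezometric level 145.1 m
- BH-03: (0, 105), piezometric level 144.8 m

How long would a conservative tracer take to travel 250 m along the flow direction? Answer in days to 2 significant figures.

∂h/∂x = (145.1 − 144.9) / (-145 − 0) = -0.001379
∂h/∂y = (144.8 − 144.9) / (105 − 0) = -0.0009524
|∇h| = √(-0.001379² + -0.0009524²) = 0.001676
Seepage velocity v = K·i/n = 330.0 × 0.001676 / 0.31 = 1.784 m/day.
t = 250 / 1.784 = 140.1 days.

140 days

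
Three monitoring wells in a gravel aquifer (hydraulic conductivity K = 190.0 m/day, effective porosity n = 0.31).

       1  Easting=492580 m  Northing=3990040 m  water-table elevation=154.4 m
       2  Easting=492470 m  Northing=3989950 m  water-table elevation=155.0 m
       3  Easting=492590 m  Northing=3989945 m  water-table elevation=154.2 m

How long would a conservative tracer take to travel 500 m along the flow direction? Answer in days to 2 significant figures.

Differences from 1: to 2 (Δx, Δy, Δh) = (-110, -90, +0.6); to 3 = (10, -95, -0.2).
Solve a·Δx + b·Δy = Δh: det = (-110)·(-95) − 10·(-90) = 11350.
∂h/∂x = [(+0.6)·(-95) − (-0.2)·(-90)] / 11350 = -0.006608
∂h/∂y = [(-110)·(-0.2) − 10·(+0.6)] / 11350 = +0.001410
|∇h| = √(-0.006608² + 0.001410²) = 0.006757
Seepage velocity v = K·i/n = 190.0 × 0.006757 / 0.31 = 4.141 m/day.
t = 500 / 4.141 = 120.7 days.

120 days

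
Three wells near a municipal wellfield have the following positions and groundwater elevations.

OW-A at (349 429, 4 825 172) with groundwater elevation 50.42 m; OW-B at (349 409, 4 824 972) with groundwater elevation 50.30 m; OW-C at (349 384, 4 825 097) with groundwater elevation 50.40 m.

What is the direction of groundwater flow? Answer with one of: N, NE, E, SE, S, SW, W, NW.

Taking OW-A as reference: OW-B−OW-A = (-20, -200, -0.12); OW-C−OW-A = (-45, -75, -0.02).
Determinant of the coordinate differences = (-20)·(-75) − (-45)·(-200) = -7500.
∂h/∂x = [(-0.12)·(-75) − (-0.02)·(-200)] / -7500 = -0.0006667
∂h/∂y = [(-20)·(-0.02) − (-45)·(-0.12)] / -7500 = +0.0006667
Flow = −∇h = (+0.0006667 east, -0.0006667 north), which points southeast.

SE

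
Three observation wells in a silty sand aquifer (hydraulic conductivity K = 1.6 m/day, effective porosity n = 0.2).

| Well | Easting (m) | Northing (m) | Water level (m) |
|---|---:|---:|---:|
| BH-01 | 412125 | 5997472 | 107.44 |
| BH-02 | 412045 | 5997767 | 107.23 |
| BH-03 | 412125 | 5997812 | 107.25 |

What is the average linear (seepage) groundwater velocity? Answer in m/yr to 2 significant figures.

2.3 m/yr

Three-point gradient (reference BH-01): Δ to BH-02 = (-80, 295, -0.21), Δ to BH-03 = (0, 340, -0.19).
∂h/∂x = +0.0005643, ∂h/∂y = -0.0005588 (det = -27200).
|∇h| = √(0.0005643² + -0.0005588²) = 0.0007942
Seepage velocity v = K·i/n = 1.6 × 0.0007942 / 0.2 = 0.006354 m/day = 2.321 m/yr.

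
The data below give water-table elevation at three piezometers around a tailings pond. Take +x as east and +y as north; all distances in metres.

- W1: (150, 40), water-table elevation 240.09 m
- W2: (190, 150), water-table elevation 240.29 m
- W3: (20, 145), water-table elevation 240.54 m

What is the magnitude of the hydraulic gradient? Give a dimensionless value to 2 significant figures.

0.0028

Taking W1 as reference: W2−W1 = (40, 110, +0.20); W3−W1 = (-130, 105, +0.45).
Determinant of the coordinate differences = 40·105 − (-130)·110 = 18500.
∂h/∂x = [(+0.20)·105 − (+0.45)·110] / 18500 = -0.001541
∂h/∂y = [40·(+0.45) − (-130)·(+0.20)] / 18500 = +0.002378
|∇h| = √(-0.001541² + 0.002378²) = 0.002834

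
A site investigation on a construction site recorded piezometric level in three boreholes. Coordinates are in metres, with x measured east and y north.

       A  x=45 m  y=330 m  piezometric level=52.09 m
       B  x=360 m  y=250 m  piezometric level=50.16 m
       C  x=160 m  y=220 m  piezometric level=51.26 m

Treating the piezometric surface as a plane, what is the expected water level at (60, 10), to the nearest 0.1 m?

51.5 m

Taking A as reference: B−A = (315, -80, -1.93); C−A = (115, -110, -0.83).
Determinant of the coordinate differences = 315·(-110) − 115·(-80) = -25450.
∂h/∂x = [(-1.93)·(-110) − (-0.83)·(-80)] / -25450 = -0.005733
∂h/∂y = [315·(-0.83) − 115·(-1.93)] / -25450 = +0.001552
h(60, 10) = 52.09 + (-0.005733)·(15) + (+0.001552)·(-320) = 52.09 -0.086 -0.497 = 51.507 m.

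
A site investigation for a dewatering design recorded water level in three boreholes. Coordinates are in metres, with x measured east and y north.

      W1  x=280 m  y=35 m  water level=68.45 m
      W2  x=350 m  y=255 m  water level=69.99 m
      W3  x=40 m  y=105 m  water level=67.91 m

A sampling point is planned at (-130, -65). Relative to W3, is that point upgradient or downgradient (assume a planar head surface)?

downgradient

With h = a·x + b·y + c and W1 as origin, the differences give:
  70·a + 220·b = +1.54
  (-240)·a + 70·b = -0.54
Eliminate b (×70 and ×220, subtract): 57700·a = 226.600 → a = ∂h/∂x = +0.003927
Back-substitute: b = ∂h/∂y = +0.005750.
Head at (-130, -65) = 68.45 + (+0.003927)·(-410) + (+0.005750)·(-100) = 66.26 m.
That is lower than the 67.91 m at W3, so the point is downgradient.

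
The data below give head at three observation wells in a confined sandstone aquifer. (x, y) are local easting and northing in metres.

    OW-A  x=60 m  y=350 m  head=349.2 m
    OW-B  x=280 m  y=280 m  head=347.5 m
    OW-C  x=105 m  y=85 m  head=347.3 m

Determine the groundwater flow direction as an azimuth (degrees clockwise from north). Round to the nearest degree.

137°

Three-point gradient (reference OW-A): Δ to OW-B = (220, -70, -1.7), Δ to OW-C = (45, -265, -1.9).
∂h/∂x = -0.005757, ∂h/∂y = +0.006192 (det = -55150).
Flow direction (−∇h) has components (+0.005757 E, -0.006192 N).
Azimuth = atan2(E, N) = atan2(+0.005757, -0.006192) = 137.1° ≈ 137°.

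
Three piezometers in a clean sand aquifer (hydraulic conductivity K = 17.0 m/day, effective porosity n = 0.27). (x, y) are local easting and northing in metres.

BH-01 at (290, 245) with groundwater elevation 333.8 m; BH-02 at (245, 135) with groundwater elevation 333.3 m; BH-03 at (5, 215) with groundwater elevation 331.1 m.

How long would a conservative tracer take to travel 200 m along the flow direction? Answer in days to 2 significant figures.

Differences from BH-01: to BH-02 (Δx, Δy, Δh) = (-45, -110, -0.5); to BH-03 = (-285, -30, -2.7).
Determinant of the coordinate differences = (-45)·(-30) − (-285)·(-110) = -30000.
∂h/∂x = [(-0.5)·(-30) − (-2.7)·(-110)] / -30000 = +0.009400
∂h/∂y = [(-45)·(-2.7) − (-285)·(-0.5)] / -30000 = +0.0007000
|∇h| = √(0.009400² + 0.0007000²) = 0.009426
Seepage velocity v = K·i/n = 17.0 × 0.009426 / 0.27 = 0.5935 m/day.
t = 200 / 0.5935 = 337 days.

340 days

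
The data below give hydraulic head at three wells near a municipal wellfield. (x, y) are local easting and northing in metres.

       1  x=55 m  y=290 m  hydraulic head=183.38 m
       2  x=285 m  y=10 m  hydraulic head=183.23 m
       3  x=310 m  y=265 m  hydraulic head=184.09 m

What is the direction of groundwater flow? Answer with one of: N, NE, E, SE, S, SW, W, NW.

Taking 1 as reference: 2−1 = (230, -280, -0.15); 3−1 = (255, -25, +0.71).
Determinant of the coordinate differences = 230·(-25) − 255·(-280) = 65650.
∂h/∂x = [(-0.15)·(-25) − (+0.71)·(-280)] / 65650 = +0.003085
∂h/∂y = [230·(+0.71) − 255·(-0.15)] / 65650 = +0.003070
Flow = −∇h = (-0.003085 east, -0.003070 north), which points southwest.

SW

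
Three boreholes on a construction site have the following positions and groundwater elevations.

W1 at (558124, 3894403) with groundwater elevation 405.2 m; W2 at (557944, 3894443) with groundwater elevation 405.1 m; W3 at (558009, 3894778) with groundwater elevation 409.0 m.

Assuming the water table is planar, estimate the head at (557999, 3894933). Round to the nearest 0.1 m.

410.7 m

Differences from W1: to W2 (Δx, Δy, Δh) = (-180, 40, -0.1); to W3 = (-115, 375, +3.8).
Determinant of the coordinate differences = (-180)·375 − (-115)·40 = -62900.
∂h/∂x = [(-0.1)·375 − (+3.8)·40] / -62900 = +0.003013
∂h/∂y = [(-180)·(+3.8) − (-115)·(-0.1)] / -62900 = +0.01106
h(557999, 3894933) = 405.2 + (+0.003013)·(-125) + (+0.01106)·(530) = 405.2 -0.377 +5.860 = 410.684 m.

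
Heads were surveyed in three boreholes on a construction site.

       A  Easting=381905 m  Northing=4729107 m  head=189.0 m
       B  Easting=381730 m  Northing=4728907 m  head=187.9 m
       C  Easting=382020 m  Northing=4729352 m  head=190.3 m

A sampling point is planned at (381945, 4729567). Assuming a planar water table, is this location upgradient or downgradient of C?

Differences from A: to B (Δx, Δy, Δh) = (-175, -200, -1.1); to C = (115, 245, +1.3).
Solve a·Δx + b·Δy = Δh: det = (-175)·245 − 115·(-200) = -19875.
∂h/∂x = [(-1.1)·245 − (+1.3)·(-200)] / -19875 = +0.0004780
∂h/∂y = [(-175)·(+1.3) − 115·(-1.1)] / -19875 = +0.005082
Head at (381945, 4729567) = 189.0 + (+0.0004780)·(40) + (+0.005082)·(460) = 191.36 m.
That is higher than the 190.3 m at C, so the point is upgradient.

upgradient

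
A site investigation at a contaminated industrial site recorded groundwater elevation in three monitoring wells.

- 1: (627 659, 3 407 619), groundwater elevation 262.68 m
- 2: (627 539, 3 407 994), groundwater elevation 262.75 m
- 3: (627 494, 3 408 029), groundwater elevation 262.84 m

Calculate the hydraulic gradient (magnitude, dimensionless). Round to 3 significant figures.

With h = a·x + b·y + c and 1 as origin, the differences give:
  (-120)·a + 375·b = +0.07
  (-165)·a + 410·b = +0.16
Eliminate b (×410 and ×375, subtract): 12675·a = -31.300 → a = ∂h/∂x = -0.002469
Back-substitute: b = ∂h/∂y = -0.0006036.
|∇h| = √(-0.002469² + -0.0006036²) = 0.002542

0.00254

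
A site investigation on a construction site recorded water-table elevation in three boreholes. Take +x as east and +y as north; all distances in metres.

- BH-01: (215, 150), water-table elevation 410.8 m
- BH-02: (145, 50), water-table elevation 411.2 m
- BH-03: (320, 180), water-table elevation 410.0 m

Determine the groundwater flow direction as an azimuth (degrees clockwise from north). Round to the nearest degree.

Differences from BH-01: to BH-02 (Δx, Δy, Δh) = (-70, -100, +0.4); to BH-03 = (105, 30, -0.8).
Determinant of the coordinate differences = (-70)·30 − 105·(-100) = 8400.
∂h/∂x = [(+0.4)·30 − (-0.8)·(-100)] / 8400 = -0.008095
∂h/∂y = [(-70)·(-0.8) − 105·(+0.4)] / 8400 = +0.001667
Flow direction (−∇h) has components (+0.008095 E, -0.001667 N).
Azimuth = atan2(E, N) = atan2(+0.008095, -0.001667) = 101.6° ≈ 102°.

102°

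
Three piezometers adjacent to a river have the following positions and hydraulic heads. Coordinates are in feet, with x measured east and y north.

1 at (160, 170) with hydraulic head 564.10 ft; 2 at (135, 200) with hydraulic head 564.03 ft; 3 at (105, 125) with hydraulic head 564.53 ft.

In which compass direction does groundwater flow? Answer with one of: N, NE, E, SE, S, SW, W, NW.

Three-point gradient (reference 1): Δ to 2 = (-25, 30, -0.07), Δ to 3 = (-55, -45, +0.43).
∂h/∂x = -0.003514, ∂h/∂y = -0.005261 (det = 2775).
Flow = −∇h = (+0.003514 east, +0.005261 north), which points northeast.

NE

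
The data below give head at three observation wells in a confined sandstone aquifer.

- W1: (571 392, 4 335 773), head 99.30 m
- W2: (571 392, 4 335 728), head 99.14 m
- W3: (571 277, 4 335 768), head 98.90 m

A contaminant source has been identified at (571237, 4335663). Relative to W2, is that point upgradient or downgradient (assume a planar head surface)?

downgradient

Three-point gradient (reference W1): Δ to W2 = (0, -45, -0.16), Δ to W3 = (-115, -5, -0.40).
∂h/∂x = +0.003324, ∂h/∂y = +0.003556 (det = -5175).
Head at (571237, 4335663) = 99.30 + (+0.003324)·(-155) + (+0.003556)·(-110) = 98.39 m.
That is lower than the 99.14 m at W2, so the point is downgradient.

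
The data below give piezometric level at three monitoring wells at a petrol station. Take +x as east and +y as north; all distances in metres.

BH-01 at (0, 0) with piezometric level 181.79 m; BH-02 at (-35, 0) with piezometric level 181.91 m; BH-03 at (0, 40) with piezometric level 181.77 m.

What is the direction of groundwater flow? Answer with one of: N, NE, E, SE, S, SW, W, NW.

E

∂h/∂x = (181.91 − 181.79) / (-35 − 0) = -0.003429
∂h/∂y = (181.77 − 181.79) / (40 − 0) = -0.0005000
Flow = −∇h = (+0.003429 east, +0.0005000 north), which points east.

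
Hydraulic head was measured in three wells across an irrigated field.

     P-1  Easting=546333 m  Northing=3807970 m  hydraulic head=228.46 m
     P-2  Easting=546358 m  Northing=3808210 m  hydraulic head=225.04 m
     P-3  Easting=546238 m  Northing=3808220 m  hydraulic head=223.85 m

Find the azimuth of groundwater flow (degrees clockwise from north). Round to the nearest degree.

Differences from P-1: to P-2 (Δx, Δy, Δh) = (25, 240, -3.42); to P-3 = (-95, 250, -4.61).
Solve a·Δx + b·Δy = Δh: det = 25·250 − (-95)·240 = 29050.
∂h/∂x = [(-3.42)·250 − (-4.61)·240] / 29050 = +0.008654
∂h/∂y = [25·(-4.61) − (-95)·(-3.42)] / 29050 = -0.01515
Flow direction (−∇h) has components (-0.008654 E, +0.01515 N).
Azimuth = atan2(E, N) = atan2(-0.008654, +0.01515) = 330.3° ≈ 330°.

330°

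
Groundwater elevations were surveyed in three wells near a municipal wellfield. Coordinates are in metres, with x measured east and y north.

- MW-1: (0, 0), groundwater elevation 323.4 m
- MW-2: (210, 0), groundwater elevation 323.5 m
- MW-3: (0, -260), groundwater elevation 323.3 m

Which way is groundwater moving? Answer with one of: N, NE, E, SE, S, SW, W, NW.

SW

∂h/∂x = (323.5 − 323.4) / (210 − 0) = +0.0004762
∂h/∂y = (323.3 − 323.4) / (-260 − 0) = +0.0003846
Flow = −∇h = (-0.0004762 east, -0.0003846 north), which points southwest.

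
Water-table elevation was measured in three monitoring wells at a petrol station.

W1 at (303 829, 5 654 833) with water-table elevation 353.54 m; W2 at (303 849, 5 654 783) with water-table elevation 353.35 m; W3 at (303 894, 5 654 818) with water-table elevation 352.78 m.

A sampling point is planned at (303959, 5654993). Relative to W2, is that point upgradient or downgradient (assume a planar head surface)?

With h = a·x + b·y + c and W1 as origin, the differences give:
  20·a + (-50)·b = -0.19
  65·a + (-15)·b = -0.76
Eliminate b (×(-15) and ×(-50), subtract): 2950·a = -35.150 → a = ∂h/∂x = -0.01192
Back-substitute: b = ∂h/∂y = -0.0009661.
Head at (303959, 5654993) = 353.54 + (-0.01192)·(130) + (-0.0009661)·(160) = 351.84 m.
That is lower than the 353.35 m at W2, so the point is downgradient.

downgradient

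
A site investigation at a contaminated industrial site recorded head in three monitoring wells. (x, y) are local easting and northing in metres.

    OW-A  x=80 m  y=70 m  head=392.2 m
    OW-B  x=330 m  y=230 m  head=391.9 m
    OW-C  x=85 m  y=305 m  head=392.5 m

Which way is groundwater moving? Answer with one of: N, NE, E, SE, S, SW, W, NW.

SE

Taking OW-A as reference: OW-B−OW-A = (250, 160, -0.3); OW-C−OW-A = (5, 235, +0.3).
Solve a·Δx + b·Δy = Δh: det = 250·235 − 5·160 = 57950.
∂h/∂x = [(-0.3)·235 − (+0.3)·160] / 57950 = -0.002045
∂h/∂y = [250·(+0.3) − 5·(-0.3)] / 57950 = +0.001320
Flow = −∇h = (+0.002045 east, -0.001320 north), which points southeast.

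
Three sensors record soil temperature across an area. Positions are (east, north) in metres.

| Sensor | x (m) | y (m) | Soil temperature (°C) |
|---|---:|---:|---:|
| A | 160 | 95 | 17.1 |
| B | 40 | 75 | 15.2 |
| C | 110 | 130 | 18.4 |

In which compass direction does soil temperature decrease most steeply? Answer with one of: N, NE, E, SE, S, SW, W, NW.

S

Three-point gradient (reference A): Δ to B = (-120, -20, -1.9), Δ to C = (-50, 35, +1.3).
∂T/∂x = +0.007788, ∂T/∂y = +0.04827 (det = -5200).
Steepest decrease is along −∇f = (-0.007788 E, -0.04827 N) → south.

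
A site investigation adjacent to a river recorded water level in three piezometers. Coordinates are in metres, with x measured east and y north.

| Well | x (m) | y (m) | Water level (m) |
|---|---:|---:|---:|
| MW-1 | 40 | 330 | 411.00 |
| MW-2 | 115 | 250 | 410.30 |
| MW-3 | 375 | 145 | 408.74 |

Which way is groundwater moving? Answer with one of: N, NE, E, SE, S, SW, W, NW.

SE

Three-point gradient (reference MW-1): Δ to MW-2 = (75, -80, -0.70), Δ to MW-3 = (335, -185, -2.26).
∂h/∂x = -0.003969, ∂h/∂y = +0.005029 (det = 12925).
Flow = −∇h = (+0.003969 east, -0.005029 north), which points southeast.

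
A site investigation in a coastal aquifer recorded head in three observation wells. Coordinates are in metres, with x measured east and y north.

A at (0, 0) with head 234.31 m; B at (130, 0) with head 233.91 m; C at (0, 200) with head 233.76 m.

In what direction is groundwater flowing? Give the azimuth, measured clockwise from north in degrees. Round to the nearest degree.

048°

∂h/∂x = (233.91 − 234.31) / (130 − 0) = -0.003077
∂h/∂y = (233.76 − 234.31) / (200 − 0) = -0.002750
Flow direction (−∇h) has components (+0.003077 E, +0.002750 N).
Azimuth = atan2(E, N) = atan2(+0.003077, +0.002750) = 48.2° ≈ 048°.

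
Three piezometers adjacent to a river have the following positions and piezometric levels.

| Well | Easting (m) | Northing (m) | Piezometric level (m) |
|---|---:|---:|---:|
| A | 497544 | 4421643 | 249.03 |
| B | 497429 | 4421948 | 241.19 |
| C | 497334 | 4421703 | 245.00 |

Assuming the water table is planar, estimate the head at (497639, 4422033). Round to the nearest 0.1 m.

With h = a·x + b·y + c and A as origin, the differences give:
  (-115)·a + 305·b = -7.84
  (-210)·a + 60·b = -4.03
Eliminate b (×60 and ×305, subtract): 57150·a = 758.750 → a = ∂h/∂x = +0.01328
Back-substitute: b = ∂h/∂y = -0.02070.
h(497639, 4422033) = 249.03 + (+0.01328)·(95) + (-0.02070)·(390) = 249.03 +1.261 -8.073 = 242.219 m.

242.2 m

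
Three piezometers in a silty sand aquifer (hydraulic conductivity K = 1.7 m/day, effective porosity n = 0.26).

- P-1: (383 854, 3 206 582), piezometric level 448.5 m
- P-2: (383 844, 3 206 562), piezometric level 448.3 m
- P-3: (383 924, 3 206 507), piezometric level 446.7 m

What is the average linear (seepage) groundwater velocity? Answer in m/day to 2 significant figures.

0.12 m/day

Three-point gradient (reference P-1): Δ to P-2 = (-10, -20, -0.2), Δ to P-3 = (70, -75, -1.8).
∂h/∂x = -0.009767, ∂h/∂y = +0.01488 (det = 2150).
|∇h| = √(-0.009767² + 0.01488²) = 0.0178
Seepage velocity v = K·i/n = 1.7 × 0.0178 / 0.26 = 0.1164 m/day.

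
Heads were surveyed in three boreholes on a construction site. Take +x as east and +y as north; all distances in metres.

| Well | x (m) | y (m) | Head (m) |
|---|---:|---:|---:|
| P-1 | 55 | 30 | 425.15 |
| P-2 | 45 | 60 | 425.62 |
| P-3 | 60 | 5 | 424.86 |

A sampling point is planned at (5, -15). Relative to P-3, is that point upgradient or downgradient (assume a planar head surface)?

upgradient

Three-point gradient (reference P-1): Δ to P-2 = (-10, 30, +0.47), Δ to P-3 = (5, -25, -0.29).
∂h/∂x = -0.03050, ∂h/∂y = +0.005500 (det = 100).
Head at (5, -15) = 425.15 + (-0.03050)·(-50) + (+0.005500)·(-45) = 426.43 m.
That is higher than the 424.86 m at P-3, so the point is upgradient.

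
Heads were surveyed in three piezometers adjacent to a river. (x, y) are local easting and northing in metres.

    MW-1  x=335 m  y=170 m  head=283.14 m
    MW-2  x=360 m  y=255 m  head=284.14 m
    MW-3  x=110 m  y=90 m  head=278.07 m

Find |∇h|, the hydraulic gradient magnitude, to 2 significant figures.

Differences from MW-1: to MW-2 (Δx, Δy, Δh) = (25, 85, +1.00); to MW-3 = (-225, -80, -5.07).
Determinant of the coordinate differences = 25·(-80) − (-225)·85 = 17125.
∂h/∂x = [(+1.00)·(-80) − (-5.07)·85] / 17125 = +0.02049
∂h/∂y = [25·(-5.07) − (-225)·(+1.00)] / 17125 = +0.005737
|∇h| = √(0.02049² + 0.005737²) = 0.02128

0.021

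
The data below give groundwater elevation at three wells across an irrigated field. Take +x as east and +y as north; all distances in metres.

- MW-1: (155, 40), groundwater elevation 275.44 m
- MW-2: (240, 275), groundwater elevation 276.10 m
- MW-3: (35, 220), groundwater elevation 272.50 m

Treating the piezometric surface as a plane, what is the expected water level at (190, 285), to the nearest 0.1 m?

275.1 m

Taking MW-1 as reference: MW-2−MW-1 = (85, 235, +0.66); MW-3−MW-1 = (-120, 180, -2.94).
Determinant of the coordinate differences = 85·180 − (-120)·235 = 43500.
∂h/∂x = [(+0.66)·180 − (-2.94)·235] / 43500 = +0.01861
∂h/∂y = [85·(-2.94) − (-120)·(+0.66)] / 43500 = -0.003924
h(190, 285) = 275.44 + (+0.01861)·(35) + (-0.003924)·(245) = 275.44 +0.651 -0.961 = 275.130 m.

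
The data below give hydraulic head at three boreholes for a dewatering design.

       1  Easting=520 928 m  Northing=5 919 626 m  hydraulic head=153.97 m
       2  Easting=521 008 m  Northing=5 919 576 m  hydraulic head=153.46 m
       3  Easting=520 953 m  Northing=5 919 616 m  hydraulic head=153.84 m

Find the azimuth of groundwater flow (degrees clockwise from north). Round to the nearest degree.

149°

With h = a·x + b·y + c and 1 as origin, the differences give:
  80·a + (-50)·b = -0.51
  25·a + (-10)·b = -0.13
Eliminate b (×(-10) and ×(-50), subtract): 450·a = -1.400 → a = ∂h/∂x = -0.003111
Back-substitute: b = ∂h/∂y = +0.005222.
Flow direction (−∇h) has components (+0.003111 E, -0.005222 N).
Azimuth = atan2(E, N) = atan2(+0.003111, -0.005222) = 149.2° ≈ 149°.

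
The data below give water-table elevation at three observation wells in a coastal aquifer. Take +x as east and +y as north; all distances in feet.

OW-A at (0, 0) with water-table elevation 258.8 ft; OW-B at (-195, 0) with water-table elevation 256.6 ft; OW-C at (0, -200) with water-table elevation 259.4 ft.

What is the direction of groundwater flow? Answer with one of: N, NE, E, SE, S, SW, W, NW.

W

∂h/∂x = (256.6 − 258.8) / (-195 − 0) = +0.01128
∂h/∂y = (259.4 − 258.8) / (-200 − 0) = -0.003000
Flow = −∇h = (-0.01128 east, +0.003000 north), which points west.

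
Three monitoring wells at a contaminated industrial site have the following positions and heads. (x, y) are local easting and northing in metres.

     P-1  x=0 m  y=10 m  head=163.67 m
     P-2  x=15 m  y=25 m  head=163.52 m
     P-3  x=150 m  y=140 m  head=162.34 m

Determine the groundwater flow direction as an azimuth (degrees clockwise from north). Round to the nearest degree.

010°

Three-point gradient (reference P-1): Δ to P-2 = (15, 15, -0.15), Δ to P-3 = (150, 130, -1.33).
∂h/∂x = -0.001500, ∂h/∂y = -0.008500 (det = -300).
Flow direction (−∇h) has components (+0.001500 E, +0.008500 N).
Azimuth = atan2(E, N) = atan2(+0.001500, +0.008500) = 10.0° ≈ 010°.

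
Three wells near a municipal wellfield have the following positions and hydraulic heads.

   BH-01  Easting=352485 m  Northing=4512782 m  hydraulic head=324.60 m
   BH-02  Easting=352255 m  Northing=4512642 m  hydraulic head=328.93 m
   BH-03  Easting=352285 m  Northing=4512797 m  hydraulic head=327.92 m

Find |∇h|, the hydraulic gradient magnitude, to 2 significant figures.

0.017

Differences from BH-01: to BH-02 (Δx, Δy, Δh) = (-230, -140, +4.33); to BH-03 = (-200, 15, +3.32).
Solve a·Δx + b·Δy = Δh: det = (-230)·15 − (-200)·(-140) = -31450.
∂h/∂x = [(+4.33)·15 − (+3.32)·(-140)] / -31450 = -0.01684
∂h/∂y = [(-230)·(+3.32) − (-200)·(+4.33)] / -31450 = -0.003256
|∇h| = √(-0.01684² + -0.003256²) = 0.01715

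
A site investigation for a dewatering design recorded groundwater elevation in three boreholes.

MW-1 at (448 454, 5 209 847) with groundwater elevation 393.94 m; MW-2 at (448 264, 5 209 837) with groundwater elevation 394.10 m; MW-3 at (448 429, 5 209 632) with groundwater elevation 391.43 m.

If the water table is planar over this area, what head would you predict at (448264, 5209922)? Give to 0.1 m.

395.1 m

Differences from MW-1: to MW-2 (Δx, Δy, Δh) = (-190, -10, +0.16); to MW-3 = (-25, -215, -2.51).
Solve a·Δx + b·Δy = Δh: det = (-190)·(-215) − (-25)·(-10) = 40600.
∂h/∂x = [(+0.16)·(-215) − (-2.51)·(-10)] / 40600 = -0.001466
∂h/∂y = [(-190)·(-2.51) − (-25)·(+0.16)] / 40600 = +0.01184
h(448264, 5209922) = 393.94 + (-0.001466)·(-190) + (+0.01184)·(75) = 393.94 +0.278 +0.888 = 395.107 m.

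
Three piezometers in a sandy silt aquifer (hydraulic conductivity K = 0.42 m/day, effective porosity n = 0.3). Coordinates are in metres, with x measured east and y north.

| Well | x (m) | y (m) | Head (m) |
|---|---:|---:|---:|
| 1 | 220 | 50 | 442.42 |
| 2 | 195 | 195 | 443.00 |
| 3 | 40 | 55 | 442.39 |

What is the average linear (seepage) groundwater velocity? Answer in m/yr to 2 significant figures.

Taking 1 as reference: 2−1 = (-25, 145, +0.58); 3−1 = (-180, 5, -0.03).
Determinant of the coordinate differences = (-25)·5 − (-180)·145 = 25975.
∂h/∂x = [(+0.58)·5 − (-0.03)·145] / 25975 = +0.0002791
∂h/∂y = [(-25)·(-0.03) − (-180)·(+0.58)] / 25975 = +0.004048
|∇h| = √(0.0002791² + 0.004048²) = 0.004058
Seepage velocity v = K·i/n = 0.42 × 0.004058 / 0.3 = 0.005681 m/day = 2.075 m/yr.

2.1 m/yr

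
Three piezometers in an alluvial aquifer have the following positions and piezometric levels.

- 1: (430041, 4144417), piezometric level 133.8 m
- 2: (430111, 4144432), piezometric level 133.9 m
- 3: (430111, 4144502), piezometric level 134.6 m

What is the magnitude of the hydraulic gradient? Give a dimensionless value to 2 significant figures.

Taking 1 as reference: 2−1 = (70, 15, +0.1); 3−1 = (70, 85, +0.8).
Determinant of the coordinate differences = 70·85 − 70·15 = 4900.
∂h/∂x = [(+0.1)·85 − (+0.8)·15] / 4900 = -0.0007143
∂h/∂y = [70·(+0.8) − 70·(+0.1)] / 4900 = +0.010000
|∇h| = √(-0.0007143² + 0.010000²) = 0.01003

0.010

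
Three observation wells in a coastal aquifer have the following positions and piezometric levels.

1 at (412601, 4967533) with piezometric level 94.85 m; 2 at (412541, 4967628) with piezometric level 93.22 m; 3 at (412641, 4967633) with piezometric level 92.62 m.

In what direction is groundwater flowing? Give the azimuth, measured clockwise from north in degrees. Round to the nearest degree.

014°

Taking 1 as reference: 2−1 = (-60, 95, -1.63); 3−1 = (40, 100, -2.23).
Determinant of the coordinate differences = (-60)·100 − 40·95 = -9800.
∂h/∂x = [(-1.63)·100 − (-2.23)·95] / -9800 = -0.004985
∂h/∂y = [(-60)·(-2.23) − 40·(-1.63)] / -9800 = -0.02031
Flow direction (−∇h) has components (+0.004985 E, +0.02031 N).
Azimuth = atan2(E, N) = atan2(+0.004985, +0.02031) = 13.8° ≈ 014°.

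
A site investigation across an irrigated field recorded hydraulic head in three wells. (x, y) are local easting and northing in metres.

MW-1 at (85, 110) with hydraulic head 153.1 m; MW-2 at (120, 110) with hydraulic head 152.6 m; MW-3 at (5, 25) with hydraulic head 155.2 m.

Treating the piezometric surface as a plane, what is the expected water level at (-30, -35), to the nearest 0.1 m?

With h = a·x + b·y + c and MW-1 as origin, the differences give:
  35·a + 0·b = -0.5
  (-80)·a + (-85)·b = +2.1
Eliminate b (×(-85) and ×0, subtract): -2975·a = 42.50 → a = ∂h/∂x = -0.01429
Back-substitute: b = ∂h/∂y = -0.01126.
h(-30, -35) = 153.1 + (-0.01429)·(-115) + (-0.01126)·(-145) = 153.1 +1.643 +1.633 = 156.376 m.

156.4 m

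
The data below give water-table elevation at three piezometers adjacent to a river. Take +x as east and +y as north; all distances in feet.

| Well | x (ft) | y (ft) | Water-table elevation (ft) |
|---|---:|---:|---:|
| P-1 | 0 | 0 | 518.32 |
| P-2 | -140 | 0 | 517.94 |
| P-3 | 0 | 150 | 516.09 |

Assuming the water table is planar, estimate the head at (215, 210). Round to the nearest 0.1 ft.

515.8 ft

∂h/∂x = (517.94 − 518.32) / (-140 − 0) = +0.002714
∂h/∂y = (516.09 − 518.32) / (150 − 0) = -0.01487
h(215, 210) = 518.32 + (+0.002714)·(215) + (-0.01487)·(210) = 518.32 +0.584 -3.122 = 515.782 ft.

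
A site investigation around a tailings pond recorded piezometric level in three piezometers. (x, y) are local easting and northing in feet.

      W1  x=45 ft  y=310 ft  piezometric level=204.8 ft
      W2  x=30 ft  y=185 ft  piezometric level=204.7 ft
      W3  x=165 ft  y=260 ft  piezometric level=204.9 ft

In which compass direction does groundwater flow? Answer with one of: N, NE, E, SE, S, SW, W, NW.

With h = a·x + b·y + c and W1 as origin, the differences give:
  (-15)·a + (-125)·b = -0.1
  120·a + (-50)·b = +0.1
Eliminate b (×(-50) and ×(-125), subtract): 15750·a = 17.50 → a = ∂h/∂x = +0.001111
Back-substitute: b = ∂h/∂y = +0.0006667.
Flow = −∇h = (-0.001111 east, -0.0006667 north), which points southwest.

SW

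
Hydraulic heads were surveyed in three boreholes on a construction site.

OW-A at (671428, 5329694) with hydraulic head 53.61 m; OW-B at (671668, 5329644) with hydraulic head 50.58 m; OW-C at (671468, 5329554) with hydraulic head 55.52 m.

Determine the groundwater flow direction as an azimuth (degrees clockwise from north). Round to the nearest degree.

042°

Taking OW-A as reference: OW-B−OW-A = (240, -50, -3.03); OW-C−OW-A = (40, -140, +1.91).
Determinant of the coordinate differences = 240·(-140) − 40·(-50) = -31600.
∂h/∂x = [(-3.03)·(-140) − (+1.91)·(-50)] / -31600 = -0.01645
∂h/∂y = [240·(+1.91) − 40·(-3.03)] / -31600 = -0.01834
Flow direction (−∇h) has components (+0.01645 E, +0.01834 N).
Azimuth = atan2(E, N) = atan2(+0.01645, +0.01834) = 41.9° ≈ 042°.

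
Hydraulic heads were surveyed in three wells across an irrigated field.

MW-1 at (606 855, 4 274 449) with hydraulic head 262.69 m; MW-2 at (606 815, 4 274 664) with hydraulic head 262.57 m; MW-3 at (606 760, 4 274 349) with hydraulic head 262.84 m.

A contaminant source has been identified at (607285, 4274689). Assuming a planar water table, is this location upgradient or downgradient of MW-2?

Differences from MW-1: to MW-2 (Δx, Δy, Δh) = (-40, 215, -0.12); to MW-3 = (-95, -100, +0.15).
Determinant of the coordinate differences = (-40)·(-100) − (-95)·215 = 24425.
∂h/∂x = [(-0.12)·(-100) − (+0.15)·215] / 24425 = -0.0008291
∂h/∂y = [(-40)·(+0.15) − (-95)·(-0.12)] / 24425 = -0.0007124
Head at (607285, 4274689) = 262.69 + (-0.0008291)·(430) + (-0.0007124)·(240) = 262.16 m.
That is lower than the 262.57 m at MW-2, so the point is downgradient.

downgradient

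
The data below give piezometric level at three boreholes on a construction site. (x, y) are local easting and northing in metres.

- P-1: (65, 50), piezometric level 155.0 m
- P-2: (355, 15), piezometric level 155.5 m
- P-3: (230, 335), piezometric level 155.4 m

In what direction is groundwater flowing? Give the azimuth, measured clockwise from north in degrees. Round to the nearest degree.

Differences from P-1: to P-2 (Δx, Δy, Δh) = (290, -35, +0.5); to P-3 = (165, 285, +0.4).
Solve a·Δx + b·Δy = Δh: det = 290·285 − 165·(-35) = 88425.
∂h/∂x = [(+0.5)·285 − (+0.4)·(-35)] / 88425 = +0.001770
∂h/∂y = [290·(+0.4) − 165·(+0.5)] / 88425 = +0.0003789
Flow direction (−∇h) has components (-0.001770 E, -0.0003789 N).
Azimuth = atan2(E, N) = atan2(-0.001770, -0.0003789) = 257.9° ≈ 258°.

258°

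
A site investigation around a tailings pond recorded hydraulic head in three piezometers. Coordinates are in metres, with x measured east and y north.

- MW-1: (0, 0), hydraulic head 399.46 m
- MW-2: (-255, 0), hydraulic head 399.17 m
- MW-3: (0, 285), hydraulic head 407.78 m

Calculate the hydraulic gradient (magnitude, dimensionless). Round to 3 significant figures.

0.0292

∂h/∂x = (399.17 − 399.46) / (-255 − 0) = +0.001137
∂h/∂y = (407.78 − 399.46) / (285 − 0) = +0.02919
|∇h| = √(0.001137² + 0.02919²) = 0.02921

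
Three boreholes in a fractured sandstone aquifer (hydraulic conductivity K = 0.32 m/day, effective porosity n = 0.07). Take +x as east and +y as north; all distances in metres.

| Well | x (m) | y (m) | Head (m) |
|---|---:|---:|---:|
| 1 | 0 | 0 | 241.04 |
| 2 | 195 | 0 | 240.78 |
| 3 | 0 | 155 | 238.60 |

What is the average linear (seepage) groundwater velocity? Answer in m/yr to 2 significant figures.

26 m/yr

∂h/∂x = (240.78 − 241.04) / (195 − 0) = -0.001333
∂h/∂y = (238.60 − 241.04) / (155 − 0) = -0.01574
|∇h| = √(-0.001333² + -0.01574²) = 0.0158
Seepage velocity v = K·i/n = 0.32 × 0.0158 / 0.07 = 0.07223 m/day = 26.38 m/yr.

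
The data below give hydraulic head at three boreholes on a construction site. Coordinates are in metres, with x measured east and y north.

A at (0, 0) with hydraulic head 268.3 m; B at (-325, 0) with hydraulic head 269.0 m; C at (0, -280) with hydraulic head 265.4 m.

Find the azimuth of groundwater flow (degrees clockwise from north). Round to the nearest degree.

∂h/∂x = (269.0 − 268.3) / (-325 − 0) = -0.002154
∂h/∂y = (265.4 − 268.3) / (-280 − 0) = +0.01036
Flow direction (−∇h) has components (+0.002154 E, -0.01036 N).
Azimuth = atan2(E, N) = atan2(+0.002154, -0.01036) = 168.3° ≈ 168°.

168°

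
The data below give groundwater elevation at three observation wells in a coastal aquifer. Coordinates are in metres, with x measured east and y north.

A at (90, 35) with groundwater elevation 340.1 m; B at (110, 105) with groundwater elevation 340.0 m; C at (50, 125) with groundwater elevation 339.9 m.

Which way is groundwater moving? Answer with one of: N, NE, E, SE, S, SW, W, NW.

With h = a·x + b·y + c and A as origin, the differences give:
  20·a + 70·b = -0.1
  (-40)·a + 90·b = -0.2
Eliminate b (×90 and ×70, subtract): 4600·a = 5.00 → a = ∂h/∂x = +0.001087
Back-substitute: b = ∂h/∂y = -0.001739.
Flow = −∇h = (-0.001087 east, +0.001739 north), which points northwest.

NW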